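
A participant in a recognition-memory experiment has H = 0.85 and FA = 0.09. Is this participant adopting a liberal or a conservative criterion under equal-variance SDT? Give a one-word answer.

conservative

z(H) = 1.036, z(FA) = -1.341
c = −½·(z(H) + z(FA)) = 0.1525
c > 0 → conservative criterion (biased toward responding “no”).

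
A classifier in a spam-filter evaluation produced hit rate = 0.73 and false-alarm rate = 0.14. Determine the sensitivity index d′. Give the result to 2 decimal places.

Φ⁻¹(H) = 0.613
Φ⁻¹(FA) = -1.080
d' = z(H) − z(FA) = 0.613 − (-1.080) = 1.693

d′ = 1.69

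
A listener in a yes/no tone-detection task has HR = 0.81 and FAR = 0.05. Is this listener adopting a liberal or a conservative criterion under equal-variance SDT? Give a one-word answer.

conservative

z(H) = 0.878, z(FA) = -1.645
c = −½·(z(H) + z(FA)) = 0.3835
c > 0 → conservative criterion (biased toward responding “no”).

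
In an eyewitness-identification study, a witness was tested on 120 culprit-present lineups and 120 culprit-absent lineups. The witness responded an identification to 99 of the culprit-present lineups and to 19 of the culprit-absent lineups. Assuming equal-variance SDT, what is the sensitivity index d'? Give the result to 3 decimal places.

d' = 1.936

H = 99/120 = 0.8250
FA = 19/120 = 0.1583
z(0.8250) = 0.9346, z(0.1583) = -1.0015
d' = z(H) − z(FA) = 0.9346 − (-1.0015) = 1.9361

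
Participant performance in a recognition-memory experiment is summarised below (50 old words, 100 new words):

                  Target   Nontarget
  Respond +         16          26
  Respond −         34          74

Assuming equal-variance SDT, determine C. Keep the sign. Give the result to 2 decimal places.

C = 0.56

H = 16/50 = 0.3200
FA = 26/100 = 0.2600
Φ⁻¹(H) = Φ⁻¹(0.3200) = -0.4677
Φ⁻¹(FA) = Φ⁻¹(0.2600) = -0.6433
c = −½·[z(H) + z(FA)] = −0.5 × (-0.4677 + (-0.6433)) = 0.5555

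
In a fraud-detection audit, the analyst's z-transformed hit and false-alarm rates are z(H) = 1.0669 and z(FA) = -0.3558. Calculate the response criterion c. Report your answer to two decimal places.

c = −½·[z(H) + z(FA)] = −½·(1.0669 + (-0.3558)) = -0.35555

c = -0.36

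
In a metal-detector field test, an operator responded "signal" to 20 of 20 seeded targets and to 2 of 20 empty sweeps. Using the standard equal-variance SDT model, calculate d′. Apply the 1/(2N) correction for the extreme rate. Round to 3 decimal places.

d′ = 3.242

The hit rate is 20/20 = 1, so apply the 1/(2N) correction: H → 1 − 1/(2·20) = 0.97500.
z(H) = z(0.97500) = 1.9600
z(FA) = z(0.10000) = -1.2816
d' = 1.9600 − (-1.2816) = 3.2416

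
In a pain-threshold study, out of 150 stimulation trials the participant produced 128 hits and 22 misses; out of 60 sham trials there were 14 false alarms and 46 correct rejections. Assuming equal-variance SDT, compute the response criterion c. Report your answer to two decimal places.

H = 128/150 = 0.8533
FA = 14/60 = 0.2333
z(H) = z(0.8533) = 1.0507
z(FA) = z(0.2333) = -0.7280
c = −½·[z(H) + z(FA)] = −0.5 × (1.0507 + (-0.7280)) = -0.16135

c = -0.16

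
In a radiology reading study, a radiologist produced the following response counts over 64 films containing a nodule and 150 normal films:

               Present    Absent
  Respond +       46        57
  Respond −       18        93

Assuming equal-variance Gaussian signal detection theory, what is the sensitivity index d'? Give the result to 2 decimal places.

d' = 0.88

H = 46/64 = 0.7188
FA = 57/150 = 0.3800
z(H) = 0.579
z(FA) = -0.305
d' = z(H) − z(FA) = 0.579 − (-0.305) = 0.884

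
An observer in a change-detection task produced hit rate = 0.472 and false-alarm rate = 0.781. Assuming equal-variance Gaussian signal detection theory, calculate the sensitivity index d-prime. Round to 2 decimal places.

z(H) = z(0.472) = -0.070
z(FA) = z(0.781) = 0.776
d' = z(H) − z(FA) = -0.070 − 0.776 = -0.846

d-prime = -0.85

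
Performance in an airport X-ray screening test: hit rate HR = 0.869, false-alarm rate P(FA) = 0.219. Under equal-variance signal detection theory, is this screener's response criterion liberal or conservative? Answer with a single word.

z(H) = 1.122, z(FA) = -0.776
c = −½·(z(H) + z(FA)) = -0.173
c < 0 → liberal criterion (biased toward responding “yes”).

liberal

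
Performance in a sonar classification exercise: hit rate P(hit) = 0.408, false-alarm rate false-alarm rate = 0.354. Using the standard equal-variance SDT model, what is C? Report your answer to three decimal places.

C = 0.304

z(H) = -0.2327
z(FA) = -0.3745
c = −½·[z(H) + z(FA)] = −0.5 × (-0.2327 + (-0.3745)) = 0.3036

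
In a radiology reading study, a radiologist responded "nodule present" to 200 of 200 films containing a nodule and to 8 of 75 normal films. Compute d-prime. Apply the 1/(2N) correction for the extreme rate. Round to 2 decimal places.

d-prime = 4.05

The hit rate is 200/200 = 1, so apply the 1/(2N) correction: H → 1 − 1/(2·200) = 0.99750.
z(H) = z(0.99750) = 2.807
z(FA) = z(0.10667) = -1.244
d' = 2.807 − (-1.244) = 4.051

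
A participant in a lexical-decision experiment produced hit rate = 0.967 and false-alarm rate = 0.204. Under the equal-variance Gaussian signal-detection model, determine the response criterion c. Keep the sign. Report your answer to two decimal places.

c = -0.51

z(H) = z(0.967) = 1.8384
z(FA) = z(0.204) = -0.8274
c = −½·[z(H) + z(FA)] = −0.5 × (1.8384 + (-0.8274)) = -0.5055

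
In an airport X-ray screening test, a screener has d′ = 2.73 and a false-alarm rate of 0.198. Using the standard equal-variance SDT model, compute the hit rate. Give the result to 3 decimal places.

z(false-alarm rate) = z(0.198) = -0.8488
z(H) = z(FA) + d' = -0.8488 + 2.73 = 1.8812
hit rate = Φ(1.8812) = 0.9700

hit rate = 0.970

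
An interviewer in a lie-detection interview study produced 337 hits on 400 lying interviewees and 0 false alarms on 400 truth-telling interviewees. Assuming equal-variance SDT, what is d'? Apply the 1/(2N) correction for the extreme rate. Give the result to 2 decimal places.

The false-alarm rate is 0/400 = 0, so apply the 1/(2N) correction: FA → 1/(2·400) = 0.00125.
z(H) = z(0.84250) = 1.005
z(FA) = z(0.00125) = -3.023
d' = 1.005 − (-3.023) = 4.028

d' = 4.03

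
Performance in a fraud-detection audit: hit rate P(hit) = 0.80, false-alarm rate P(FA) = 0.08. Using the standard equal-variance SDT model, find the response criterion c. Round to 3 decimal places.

z(H) = 0.8416
z(FA) = -1.4051
c = −½·[z(H) + z(FA)] = −0.5 × (0.8416 + (-1.4051)) = 0.28175

c = 0.282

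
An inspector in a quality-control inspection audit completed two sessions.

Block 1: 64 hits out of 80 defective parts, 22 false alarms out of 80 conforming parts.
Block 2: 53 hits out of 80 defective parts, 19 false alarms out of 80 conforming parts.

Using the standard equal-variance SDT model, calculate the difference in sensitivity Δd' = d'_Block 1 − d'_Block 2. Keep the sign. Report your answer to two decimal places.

Block 1: z(0.8000) = 0.842, z(0.2750) = -0.598, d' = 1.440
Block 2: z(0.6625) = 0.419, z(0.2375) = -0.714, d' = 1.133
Δd' = d'_Block 1 − d'_Block 2 = 1.440 − 1.133 = 0.307
Block 1 has the higher sensitivity.

Δd' = 0.31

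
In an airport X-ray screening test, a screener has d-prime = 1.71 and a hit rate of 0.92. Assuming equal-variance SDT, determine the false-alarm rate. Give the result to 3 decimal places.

z(hit rate) = z(0.92) = 1.4051
z(FA) = z(H) − d' = 1.4051 − 1.71 = -0.3049
false-alarm rate = Φ(-0.3049) = 0.3802

false-alarm rate = 0.380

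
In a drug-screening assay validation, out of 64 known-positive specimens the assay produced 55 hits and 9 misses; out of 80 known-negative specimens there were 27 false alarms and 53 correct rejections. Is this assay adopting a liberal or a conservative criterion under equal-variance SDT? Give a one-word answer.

liberal

z(H) = 1.078, z(FA) = -0.419
c = −½·(z(H) + z(FA)) = -0.3295
c < 0 → liberal criterion (biased toward responding “yes”).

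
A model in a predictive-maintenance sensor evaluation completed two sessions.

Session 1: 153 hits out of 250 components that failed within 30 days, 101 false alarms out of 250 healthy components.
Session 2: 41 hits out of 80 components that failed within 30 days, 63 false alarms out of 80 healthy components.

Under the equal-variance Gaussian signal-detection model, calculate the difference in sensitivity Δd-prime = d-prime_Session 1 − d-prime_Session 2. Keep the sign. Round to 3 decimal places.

Δd-prime = 1.294

Session 1: z(0.6120) = 0.2845, z(0.4040) = -0.2430, d' = 0.5275
Session 2: z(0.5125) = 0.0313, z(0.7875) = 0.7978, d' = -0.7665
Δd' = d'_Session 1 − d'_Session 2 = 0.5275 − (-0.7665) = 1.2940
Session 1 has the higher sensitivity.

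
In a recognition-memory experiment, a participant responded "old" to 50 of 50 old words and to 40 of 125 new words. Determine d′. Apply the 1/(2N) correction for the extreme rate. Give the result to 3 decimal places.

The hit rate is 50/50 = 1, so apply the 1/(2N) correction: H → 1 − 1/(2·50) = 0.99000.
z(H) = z(0.99000) = 2.3263
z(FA) = z(0.32000) = -0.4677
d' = 2.3263 − (-0.4677) = 2.7940

d′ = 2.794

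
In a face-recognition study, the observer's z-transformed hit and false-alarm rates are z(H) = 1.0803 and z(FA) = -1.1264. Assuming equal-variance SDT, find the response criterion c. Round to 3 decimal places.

c = 0.023

c = −½·[z(H) + z(FA)] = −½·(1.0803 + (-1.1264)) = 0.02305
c > 0: the observer has a conservative response bias.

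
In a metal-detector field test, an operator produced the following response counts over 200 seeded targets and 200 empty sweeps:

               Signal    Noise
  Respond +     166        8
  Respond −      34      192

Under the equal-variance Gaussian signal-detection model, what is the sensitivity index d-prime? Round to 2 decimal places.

H = 166/200 = 0.8300
FA = 8/200 = 0.0400
z(0.8300) = 0.9542, z(0.0400) = -1.7507
d' = z(H) − z(FA) = 0.9542 − (-1.7507) = 2.7049

d-prime = 2.70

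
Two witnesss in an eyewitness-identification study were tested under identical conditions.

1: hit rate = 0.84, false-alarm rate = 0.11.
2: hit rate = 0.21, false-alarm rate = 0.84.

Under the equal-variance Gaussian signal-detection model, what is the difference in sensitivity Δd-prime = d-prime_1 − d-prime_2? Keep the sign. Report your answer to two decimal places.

1: z(0.84) = 0.994, z(0.11) = -1.227, d' = 2.221
2: z(0.21) = -0.806, z(0.84) = 0.994, d' = -1.800
Δd' = d'_1 − d'_2 = 2.221 − (-1.800) = 4.021
1 has the higher sensitivity.

Δd-prime = 4.02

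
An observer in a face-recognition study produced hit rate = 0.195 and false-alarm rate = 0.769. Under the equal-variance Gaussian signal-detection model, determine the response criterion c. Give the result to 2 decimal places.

c = 0.06

Φ⁻¹(0.195) = -0.860, Φ⁻¹(0.769) = 0.736
c = −½·[z(H) + z(FA)] = −0.5 × (-0.860 + 0.736) = 0.062
c > 0: the observer has a conservative response bias.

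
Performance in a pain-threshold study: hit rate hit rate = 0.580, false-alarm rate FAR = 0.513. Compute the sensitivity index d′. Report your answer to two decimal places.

d′ = 0.17

Φ⁻¹(0.580) = 0.2019, Φ⁻¹(0.513) = 0.0326
d' = z(H) − z(FA) = 0.2019 − 0.0326 = 0.1693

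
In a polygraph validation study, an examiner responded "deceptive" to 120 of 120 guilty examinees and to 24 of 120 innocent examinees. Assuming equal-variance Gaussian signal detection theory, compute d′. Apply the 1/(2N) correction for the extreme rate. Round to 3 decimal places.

The hit rate is 120/120 = 1, so apply the 1/(2N) correction: H → 1 − 1/(2·120) = 0.99583.
z(H) = z(0.99583) = 2.6380
z(FA) = z(0.20000) = -0.8416
d' = 2.6380 − (-0.8416) = 3.4796

d′ = 3.480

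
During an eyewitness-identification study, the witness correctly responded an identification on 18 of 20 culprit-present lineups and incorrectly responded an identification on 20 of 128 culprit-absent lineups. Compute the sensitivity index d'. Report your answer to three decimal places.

d' = 2.292

H = 18/20 = 0.9000
FA = 20/128 = 0.1562
z(0.9000) = 1.2816, z(0.1562) = -1.0102
d' = z(H) − z(FA) = 1.2816 − (-1.0102) = 2.2918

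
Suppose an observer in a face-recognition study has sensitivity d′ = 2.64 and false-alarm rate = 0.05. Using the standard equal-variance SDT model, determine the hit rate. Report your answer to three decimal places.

hit rate = 0.840

z(false-alarm rate) = z(0.05) = -1.6449
z(H) = z(FA) + d' = -1.6449 + 2.64 = 0.9951
hit rate = Φ(0.9951) = 0.8402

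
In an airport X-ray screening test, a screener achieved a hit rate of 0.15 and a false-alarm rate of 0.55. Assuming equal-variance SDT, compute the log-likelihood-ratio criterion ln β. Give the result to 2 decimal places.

z(H) = -1.036
z(FA) = 0.126
ln β = −½·[z(H)² − z(FA)²] = −0.5 × (1.073 − 0.016) = -0.5285

ln β = -0.53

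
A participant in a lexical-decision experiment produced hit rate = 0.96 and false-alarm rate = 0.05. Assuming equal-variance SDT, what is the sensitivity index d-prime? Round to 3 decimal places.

d-prime = 3.396

z(H) = z(0.96) = 1.7507
z(FA) = z(0.05) = -1.6449
d' = z(H) − z(FA) = 1.7507 − (-1.6449) = 3.3956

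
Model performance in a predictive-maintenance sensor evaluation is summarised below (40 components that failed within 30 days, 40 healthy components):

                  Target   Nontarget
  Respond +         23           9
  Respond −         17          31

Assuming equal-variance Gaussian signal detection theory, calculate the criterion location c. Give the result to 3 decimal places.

H = 23/40 = 0.5750
FA = 9/40 = 0.2250
Φ⁻¹(H) = 0.1891
Φ⁻¹(FA) = -0.7554
c = −½·[z(H) + z(FA)] = −0.5 × (0.1891 + (-0.7554)) = 0.28315

c = 0.283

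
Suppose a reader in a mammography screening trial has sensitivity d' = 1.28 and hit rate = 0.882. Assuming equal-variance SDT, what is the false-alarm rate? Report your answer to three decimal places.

z(hit rate) = z(0.882) = 1.1850
z(FA) = z(H) − d' = 1.1850 − 1.28 = -0.0950
false-alarm rate = Φ(-0.0950) = 0.4622

false-alarm rate = 0.462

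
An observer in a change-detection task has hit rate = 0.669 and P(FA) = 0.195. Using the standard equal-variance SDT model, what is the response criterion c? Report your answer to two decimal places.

z(0.669) = 0.437, z(0.195) = -0.860
c = −½·[z(H) + z(FA)] = −0.5 × (0.437 + (-0.860)) = 0.2115

c = 0.21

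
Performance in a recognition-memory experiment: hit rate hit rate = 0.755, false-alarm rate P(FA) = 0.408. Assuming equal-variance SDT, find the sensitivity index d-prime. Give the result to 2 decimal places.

d-prime = 0.92

z(H) = 0.6903
z(FA) = -0.2327
d' = z(H) − z(FA) = 0.6903 − (-0.2327) = 0.9230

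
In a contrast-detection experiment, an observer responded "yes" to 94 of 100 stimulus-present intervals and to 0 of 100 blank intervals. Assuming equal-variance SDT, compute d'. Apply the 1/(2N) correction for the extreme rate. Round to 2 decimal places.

d' = 4.13

The false-alarm rate is 0/100 = 0, so apply the 1/(2N) correction: FA → 1/(2·100) = 0.00500.
z(H) = z(0.94000) = 1.555
z(FA) = z(0.00500) = -2.576
d' = 1.555 − (-2.576) = 4.131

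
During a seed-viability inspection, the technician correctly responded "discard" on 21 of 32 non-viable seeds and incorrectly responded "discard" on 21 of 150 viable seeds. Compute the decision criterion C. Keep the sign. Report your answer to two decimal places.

C = 0.34

H = 21/32 = 0.6562
FA = 21/150 = 0.1400
Φ⁻¹(H) = Φ⁻¹(0.6562) = 0.402
Φ⁻¹(FA) = Φ⁻¹(0.1400) = -1.080
c = −½·[z(H) + z(FA)] = −0.5 × (0.402 + (-1.080)) = 0.339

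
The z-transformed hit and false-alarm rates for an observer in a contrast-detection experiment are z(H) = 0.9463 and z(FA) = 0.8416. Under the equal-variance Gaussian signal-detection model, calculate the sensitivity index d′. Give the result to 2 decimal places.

d' = z(H) − z(FA) = 0.9463 − 0.8416 = 0.1047

d′ = 0.10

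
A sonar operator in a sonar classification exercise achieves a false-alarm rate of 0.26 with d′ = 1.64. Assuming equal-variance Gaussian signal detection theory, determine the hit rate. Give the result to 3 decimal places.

z(false-alarm rate) = z(0.26) = -0.6433
z(H) = z(FA) + d' = -0.6433 + 1.64 = 0.9967
hit rate = Φ(0.9967) = 0.8405

hit rate = 0.841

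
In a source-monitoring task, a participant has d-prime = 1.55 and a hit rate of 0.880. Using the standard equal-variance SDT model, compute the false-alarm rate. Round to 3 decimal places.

z(hit rate) = z(0.880) = 1.1750
z(FA) = z(H) − d' = 1.1750 − 1.55 = -0.3750
false-alarm rate = Φ(-0.3750) = 0.3538

false-alarm rate = 0.354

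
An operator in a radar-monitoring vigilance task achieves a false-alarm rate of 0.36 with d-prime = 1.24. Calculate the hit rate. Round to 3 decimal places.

hit rate = 0.811

z(false-alarm rate) = z(0.36) = -0.3585
z(H) = z(FA) + d' = -0.3585 + 1.24 = 0.8815
hit rate = Φ(0.8815) = 0.8110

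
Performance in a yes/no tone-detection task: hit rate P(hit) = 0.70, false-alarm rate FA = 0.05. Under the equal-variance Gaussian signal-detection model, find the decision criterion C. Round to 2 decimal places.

Φ⁻¹(H) = 0.5244
Φ⁻¹(FA) = -1.6449
c = −½·[z(H) + z(FA)] = −0.5 × (0.5244 + (-1.6449)) = 0.56025
c > 0: the listener has a conservative response bias.

C = 0.56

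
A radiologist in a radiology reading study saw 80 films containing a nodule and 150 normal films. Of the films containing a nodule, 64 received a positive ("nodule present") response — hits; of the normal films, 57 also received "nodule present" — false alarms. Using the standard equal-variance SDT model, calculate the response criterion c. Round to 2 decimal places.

H = 64/80 = 0.8000
FA = 57/150 = 0.3800
Φ⁻¹(H) = 0.842
Φ⁻¹(FA) = -0.305
c = −½·[z(H) + z(FA)] = −0.5 × (0.842 + (-0.305)) = -0.2685
c < 0: the radiologist has a liberal response bias.

c = -0.27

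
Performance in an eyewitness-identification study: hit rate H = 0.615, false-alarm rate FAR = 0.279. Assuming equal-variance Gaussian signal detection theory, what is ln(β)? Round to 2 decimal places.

ln β = 0.13

z(H) = z(0.615) = 0.292
z(FA) = z(0.279) = -0.586
ln β = −½·[z(H)² − z(FA)²] = −0.5 × (0.085 − 0.343) = 0.129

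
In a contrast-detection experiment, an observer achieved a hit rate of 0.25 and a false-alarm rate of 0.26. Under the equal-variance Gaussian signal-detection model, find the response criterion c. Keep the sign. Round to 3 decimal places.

Φ⁻¹(H) = -0.6745
Φ⁻¹(FA) = -0.6433
c = −½·[z(H) + z(FA)] = −0.5 × (-0.6745 + (-0.6433)) = 0.6589

c = 0.659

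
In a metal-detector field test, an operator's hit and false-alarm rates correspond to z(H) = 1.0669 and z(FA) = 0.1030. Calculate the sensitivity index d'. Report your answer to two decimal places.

d' = 0.96

d' = z(H) − z(FA) = 1.0669 − 0.1030 = 0.9639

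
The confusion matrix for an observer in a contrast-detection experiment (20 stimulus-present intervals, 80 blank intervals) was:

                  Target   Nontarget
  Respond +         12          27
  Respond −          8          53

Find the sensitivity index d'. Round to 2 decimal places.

d' = 0.67

H = 12/20 = 0.6000
FA = 27/80 = 0.3375
Φ⁻¹(0.6000) = 0.253, Φ⁻¹(0.3375) = -0.419
d' = z(H) − z(FA) = 0.253 − (-0.419) = 0.672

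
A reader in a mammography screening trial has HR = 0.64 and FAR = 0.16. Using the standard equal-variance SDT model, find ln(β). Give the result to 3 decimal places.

ln β = 0.430

z(0.64) = 0.3585, z(0.16) = -0.9945
ln β = −½·[z(H)² − z(FA)²] = −0.5 × (0.1285 − 0.9890) = 0.43025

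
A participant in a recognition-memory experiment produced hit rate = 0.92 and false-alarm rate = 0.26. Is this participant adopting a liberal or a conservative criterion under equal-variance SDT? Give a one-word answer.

liberal

z(H) = 1.405, z(FA) = -0.643
c = −½·(z(H) + z(FA)) = -0.381
c < 0 → liberal criterion (biased toward responding “yes”).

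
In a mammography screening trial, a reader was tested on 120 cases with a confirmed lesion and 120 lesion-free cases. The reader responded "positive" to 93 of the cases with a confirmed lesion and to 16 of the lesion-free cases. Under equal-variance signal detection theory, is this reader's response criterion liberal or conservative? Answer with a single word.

conservative

z(H) = 0.755, z(FA) = -1.111
c = −½·(z(H) + z(FA)) = 0.178
c > 0 → conservative criterion (biased toward responding “no”).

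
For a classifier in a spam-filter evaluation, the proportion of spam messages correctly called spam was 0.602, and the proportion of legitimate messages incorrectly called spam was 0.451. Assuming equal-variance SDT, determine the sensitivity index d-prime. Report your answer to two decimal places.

d-prime = 0.38

Φ⁻¹(H) = Φ⁻¹(0.602) = 0.259
Φ⁻¹(FA) = Φ⁻¹(0.451) = -0.123
d' = z(H) − z(FA) = 0.259 − (-0.123) = 0.382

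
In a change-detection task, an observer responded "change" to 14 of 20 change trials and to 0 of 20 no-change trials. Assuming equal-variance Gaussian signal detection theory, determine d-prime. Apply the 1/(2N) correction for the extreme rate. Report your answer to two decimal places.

The false-alarm rate is 0/20 = 0, so apply the 1/(2N) correction: FA → 1/(2·20) = 0.02500.
z(H) = z(0.70000) = 0.524
z(FA) = z(0.02500) = -1.960
d' = 0.524 − (-1.960) = 2.484

d-prime = 2.48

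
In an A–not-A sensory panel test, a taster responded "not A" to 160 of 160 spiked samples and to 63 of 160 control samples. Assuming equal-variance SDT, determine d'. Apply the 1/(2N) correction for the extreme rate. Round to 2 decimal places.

The hit rate is 160/160 = 1, so apply the 1/(2N) correction: H → 1 − 1/(2·160) = 0.99687.
z(H) = z(0.99687) = 2.734
z(FA) = z(0.39375) = -0.270
d' = 2.734 − (-0.270) = 3.004

d' = 3.00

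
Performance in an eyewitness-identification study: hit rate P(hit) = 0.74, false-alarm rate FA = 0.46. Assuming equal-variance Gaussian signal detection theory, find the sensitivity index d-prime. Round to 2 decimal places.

Φ⁻¹(H) = Φ⁻¹(0.74) = 0.6433
Φ⁻¹(FA) = Φ⁻¹(0.46) = -0.1004
d' = z(H) − z(FA) = 0.6433 − (-0.1004) = 0.7437

d-prime = 0.74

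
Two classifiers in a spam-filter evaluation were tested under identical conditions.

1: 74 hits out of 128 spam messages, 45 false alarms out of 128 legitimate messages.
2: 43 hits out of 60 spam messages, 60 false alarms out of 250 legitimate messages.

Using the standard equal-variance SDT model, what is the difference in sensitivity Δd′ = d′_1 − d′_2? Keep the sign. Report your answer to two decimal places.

Δd′ = -0.70

1: z(0.5781) = 0.197, z(0.3516) = -0.381, d' = 0.578
2: z(0.7167) = 0.573, z(0.2400) = -0.706, d' = 1.279
Δd' = d'_1 − d'_2 = 0.578 − 1.279 = -0.701
2 has the higher sensitivity.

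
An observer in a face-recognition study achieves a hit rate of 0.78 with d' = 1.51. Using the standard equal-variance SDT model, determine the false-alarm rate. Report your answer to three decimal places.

z(hit rate) = z(0.78) = 0.7722
z(FA) = z(H) − d' = 0.7722 − 1.51 = -0.7378
false-alarm rate = Φ(-0.7378) = 0.2303

false-alarm rate = 0.230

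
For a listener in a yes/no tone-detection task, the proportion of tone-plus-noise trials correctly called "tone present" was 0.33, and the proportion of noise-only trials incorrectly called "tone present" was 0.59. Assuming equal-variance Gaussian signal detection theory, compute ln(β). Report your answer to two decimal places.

z(0.33) = -0.440, z(0.59) = 0.228
ln β = −½·[z(H)² − z(FA)²] = −0.5 × (0.194 − 0.052) = -0.071

ln β = -0.07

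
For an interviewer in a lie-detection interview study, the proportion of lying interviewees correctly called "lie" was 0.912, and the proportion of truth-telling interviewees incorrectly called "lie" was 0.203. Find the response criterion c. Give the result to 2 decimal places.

c = -0.26

z(H) = 1.353
z(FA) = -0.831
c = −½·[z(H) + z(FA)] = −0.5 × (1.353 + (-0.831)) = -0.261
c < 0: the interviewer has a liberal response bias.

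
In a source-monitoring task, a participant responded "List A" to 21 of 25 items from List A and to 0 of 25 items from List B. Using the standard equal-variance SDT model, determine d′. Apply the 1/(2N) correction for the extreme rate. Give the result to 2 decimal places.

The false-alarm rate is 0/25 = 0, so apply the 1/(2N) correction: FA → 1/(2·25) = 0.02000.
z(H) = z(0.84000) = 0.994
z(FA) = z(0.02000) = -2.054
d' = 0.994 − (-2.054) = 3.048

d′ = 3.05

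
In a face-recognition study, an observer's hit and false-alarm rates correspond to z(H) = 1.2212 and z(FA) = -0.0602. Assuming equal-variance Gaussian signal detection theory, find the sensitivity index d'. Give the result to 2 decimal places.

d' = z(H) − z(FA) = 1.2212 − (-0.0602) = 1.2814

d' = 1.28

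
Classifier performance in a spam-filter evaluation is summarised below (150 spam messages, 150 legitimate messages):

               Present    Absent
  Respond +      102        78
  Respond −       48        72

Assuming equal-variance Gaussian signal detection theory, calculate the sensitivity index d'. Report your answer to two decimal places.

H = 102/150 = 0.6800
FA = 78/150 = 0.5200
z(H) = 0.468
z(FA) = 0.050
d' = z(H) − z(FA) = 0.468 − 0.050 = 0.418

d' = 0.42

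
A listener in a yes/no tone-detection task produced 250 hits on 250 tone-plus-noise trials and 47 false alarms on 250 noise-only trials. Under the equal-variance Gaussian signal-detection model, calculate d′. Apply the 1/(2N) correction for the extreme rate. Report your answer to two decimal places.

d′ = 3.76

The hit rate is 250/250 = 1, so apply the 1/(2N) correction: H → 1 − 1/(2·250) = 0.99800.
z(H) = z(0.99800) = 2.878
z(FA) = z(0.18800) = -0.885
d' = 2.878 − (-0.885) = 3.763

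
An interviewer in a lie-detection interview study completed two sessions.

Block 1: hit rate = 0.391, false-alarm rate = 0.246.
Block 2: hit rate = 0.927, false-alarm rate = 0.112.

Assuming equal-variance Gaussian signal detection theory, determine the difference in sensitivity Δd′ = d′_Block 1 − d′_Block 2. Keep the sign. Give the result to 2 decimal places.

Block 1: z(0.391) = -0.277, z(0.246) = -0.687, d' = 0.410
Block 2: z(0.927) = 1.454, z(0.112) = -1.216, d' = 2.670
Δd' = d'_Block 1 − d'_Block 2 = 0.410 − 2.670 = -2.260
Block 2 has the higher sensitivity.

Δd′ = -2.26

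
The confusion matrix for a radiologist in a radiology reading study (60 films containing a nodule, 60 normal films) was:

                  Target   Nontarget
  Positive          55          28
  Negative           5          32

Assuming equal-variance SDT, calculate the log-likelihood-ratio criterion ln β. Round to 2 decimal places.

ln β = -0.95

H = 55/60 = 0.9167
FA = 28/60 = 0.4667
Φ⁻¹(0.9167) = 1.383, Φ⁻¹(0.4667) = -0.084
ln β = −½·[z(H)² − z(FA)²] = −0.5 × (1.913 − 0.007) = -0.953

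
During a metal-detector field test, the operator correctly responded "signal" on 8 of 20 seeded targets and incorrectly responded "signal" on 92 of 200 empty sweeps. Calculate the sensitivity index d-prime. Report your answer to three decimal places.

d-prime = -0.153

H = 8/20 = 0.4000
FA = 92/200 = 0.4600
z(H) = z(0.4000) = -0.2533
z(FA) = z(0.4600) = -0.1004
d' = z(H) − z(FA) = -0.2533 − (-0.1004) = -0.1529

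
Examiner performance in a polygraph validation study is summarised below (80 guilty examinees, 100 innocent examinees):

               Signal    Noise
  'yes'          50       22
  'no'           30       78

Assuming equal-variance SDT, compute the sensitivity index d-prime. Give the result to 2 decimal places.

H = 50/80 = 0.6250
FA = 22/100 = 0.2200
z(0.6250) = 0.3186, z(0.2200) = -0.7722
d' = z(H) − z(FA) = 0.3186 − (-0.7722) = 1.0908

d-prime = 1.09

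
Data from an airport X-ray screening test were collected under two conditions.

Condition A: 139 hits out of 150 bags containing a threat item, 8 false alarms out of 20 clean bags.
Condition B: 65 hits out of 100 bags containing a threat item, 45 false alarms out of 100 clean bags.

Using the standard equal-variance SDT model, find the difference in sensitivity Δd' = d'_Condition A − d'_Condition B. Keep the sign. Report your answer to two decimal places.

Δd' = 1.19

Condition A: z(0.9267) = 1.452, z(0.4000) = -0.253, d' = 1.705
Condition B: z(0.6500) = 0.385, z(0.4500) = -0.126, d' = 0.511
Δd' = d'_Condition A − d'_Condition B = 1.705 − 0.511 = 1.194
Condition A has the higher sensitivity.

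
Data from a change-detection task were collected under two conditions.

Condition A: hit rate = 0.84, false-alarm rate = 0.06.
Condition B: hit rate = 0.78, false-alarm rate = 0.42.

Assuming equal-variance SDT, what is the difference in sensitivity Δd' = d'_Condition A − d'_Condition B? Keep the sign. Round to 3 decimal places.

Condition A: z(0.84) = 0.9945, z(0.06) = -1.5548, d' = 2.5493
Condition B: z(0.78) = 0.7722, z(0.42) = -0.2019, d' = 0.9741
Δd' = d'_Condition A − d'_Condition B = 2.5493 − 0.9741 = 1.5752
Condition A has the higher sensitivity.

Δd' = 1.575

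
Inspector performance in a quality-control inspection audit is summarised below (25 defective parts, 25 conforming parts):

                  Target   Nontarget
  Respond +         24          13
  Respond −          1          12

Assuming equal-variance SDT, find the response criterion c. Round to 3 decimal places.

H = 24/25 = 0.9600
FA = 13/25 = 0.5200
z(0.9600) = 1.7507, z(0.5200) = 0.0502
c = −½·[z(H) + z(FA)] = −0.5 × (1.7507 + 0.0502) = -0.90045

c = -0.900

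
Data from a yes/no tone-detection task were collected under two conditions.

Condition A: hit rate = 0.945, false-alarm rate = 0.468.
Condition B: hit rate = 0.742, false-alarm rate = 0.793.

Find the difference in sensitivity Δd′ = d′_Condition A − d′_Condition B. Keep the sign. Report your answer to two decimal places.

Condition A: z(0.945) = 1.598, z(0.468) = -0.080, d' = 1.678
Condition B: z(0.742) = 0.650, z(0.793) = 0.817, d' = -0.167
Δd' = d'_Condition A − d'_Condition B = 1.678 − (-0.167) = 1.845
Condition A has the higher sensitivity.

Δd′ = 1.85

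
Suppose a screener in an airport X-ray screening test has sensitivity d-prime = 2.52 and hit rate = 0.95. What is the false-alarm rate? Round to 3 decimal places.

false-alarm rate = 0.191

z(hit rate) = z(0.95) = 1.6449
z(FA) = z(H) − d' = 1.6449 − 2.52 = -0.8751
false-alarm rate = Φ(-0.8751) = 0.1908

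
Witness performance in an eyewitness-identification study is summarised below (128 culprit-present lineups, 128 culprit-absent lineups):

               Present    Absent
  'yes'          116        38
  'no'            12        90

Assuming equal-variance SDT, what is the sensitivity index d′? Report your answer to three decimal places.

d′ = 1.851

H = 116/128 = 0.9062
FA = 38/128 = 0.2969
z(H) = 1.3177
z(FA) = -0.5333
d' = z(H) − z(FA) = 1.3177 − (-0.5333) = 1.8510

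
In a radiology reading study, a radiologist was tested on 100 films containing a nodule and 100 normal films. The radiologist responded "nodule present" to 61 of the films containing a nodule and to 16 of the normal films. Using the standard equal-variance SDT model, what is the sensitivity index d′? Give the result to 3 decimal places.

d′ = 1.274

H = 61/100 = 0.6100
FA = 16/100 = 0.1600
z(H) = z(0.6100) = 0.2793
z(FA) = z(0.1600) = -0.9945
d' = z(H) − z(FA) = 0.2793 − (-0.9945) = 1.2738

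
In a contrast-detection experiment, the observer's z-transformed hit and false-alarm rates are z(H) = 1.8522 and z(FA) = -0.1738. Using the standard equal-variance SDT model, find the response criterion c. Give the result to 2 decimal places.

c = -0.84

c = −½·[z(H) + z(FA)] = −½·(1.8522 + (-0.1738)) = -0.8392
c < 0: the observer has a liberal response bias.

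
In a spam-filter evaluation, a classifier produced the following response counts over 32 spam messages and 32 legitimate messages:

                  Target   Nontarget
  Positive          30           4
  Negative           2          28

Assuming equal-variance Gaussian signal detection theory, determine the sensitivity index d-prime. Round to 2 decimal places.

d-prime = 2.68

H = 30/32 = 0.9375
FA = 4/32 = 0.1250
Φ⁻¹(H) = Φ⁻¹(0.9375) = 1.5341
Φ⁻¹(FA) = Φ⁻¹(0.1250) = -1.1503
d' = z(H) − z(FA) = 1.5341 − (-1.1503) = 2.6844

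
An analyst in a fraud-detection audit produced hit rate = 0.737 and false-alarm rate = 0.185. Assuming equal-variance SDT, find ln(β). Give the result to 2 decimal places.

ln β = 0.20

Φ⁻¹(H) = 0.634
Φ⁻¹(FA) = -0.896
ln β = −½·[z(H)² − z(FA)²] = −0.5 × (0.402 − 0.803) = 0.2005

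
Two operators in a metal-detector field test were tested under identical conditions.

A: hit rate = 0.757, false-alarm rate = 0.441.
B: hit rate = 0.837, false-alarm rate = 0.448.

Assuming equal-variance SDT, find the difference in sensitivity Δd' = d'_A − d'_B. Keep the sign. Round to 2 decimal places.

A: z(0.757) = 0.697, z(0.441) = -0.148, d' = 0.845
B: z(0.837) = 0.982, z(0.448) = -0.131, d' = 1.113
Δd' = d'_A − d'_B = 0.845 − 1.113 = -0.268
B has the higher sensitivity.

Δd' = -0.27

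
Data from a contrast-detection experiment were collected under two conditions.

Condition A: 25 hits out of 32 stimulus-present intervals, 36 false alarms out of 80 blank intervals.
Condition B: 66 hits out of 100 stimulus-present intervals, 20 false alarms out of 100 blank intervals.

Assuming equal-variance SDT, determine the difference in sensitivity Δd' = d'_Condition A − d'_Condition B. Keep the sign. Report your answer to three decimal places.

Δd' = -0.352

Condition A: z(0.7812) = 0.7763, z(0.4500) = -0.1257, d' = 0.9020
Condition B: z(0.6600) = 0.4125, z(0.2000) = -0.8416, d' = 1.2541
Δd' = d'_Condition A − d'_Condition B = 0.9020 − 1.2541 = -0.3521
Condition B has the higher sensitivity.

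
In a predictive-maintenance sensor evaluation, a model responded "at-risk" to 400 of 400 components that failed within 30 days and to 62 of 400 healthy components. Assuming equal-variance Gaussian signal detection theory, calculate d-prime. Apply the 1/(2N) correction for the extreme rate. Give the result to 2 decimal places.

The hit rate is 400/400 = 1, so apply the 1/(2N) correction: H → 1 − 1/(2·400) = 0.99875.
z(H) = z(0.99875) = 3.023
z(FA) = z(0.15500) = -1.015
d' = 3.023 − (-1.015) = 4.038

d-prime = 4.04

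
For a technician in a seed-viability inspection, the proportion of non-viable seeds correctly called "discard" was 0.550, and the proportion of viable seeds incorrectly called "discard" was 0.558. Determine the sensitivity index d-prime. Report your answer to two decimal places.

Φ⁻¹(H) = Φ⁻¹(0.550) = 0.1257
Φ⁻¹(FA) = Φ⁻¹(0.558) = 0.1459
d' = z(H) − z(FA) = 0.1257 − 0.1459 = -0.0202

d-prime = -0.02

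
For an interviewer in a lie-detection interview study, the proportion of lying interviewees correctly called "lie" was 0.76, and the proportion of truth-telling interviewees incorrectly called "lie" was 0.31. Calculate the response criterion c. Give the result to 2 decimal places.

c = -0.11

z(H) = z(0.76) = 0.7063
z(FA) = z(0.31) = -0.4959
c = −½·[z(H) + z(FA)] = −0.5 × (0.7063 + (-0.4959)) = -0.1052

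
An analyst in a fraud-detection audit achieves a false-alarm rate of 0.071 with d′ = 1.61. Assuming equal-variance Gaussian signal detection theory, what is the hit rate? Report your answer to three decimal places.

z(false-alarm rate) = z(0.071) = -1.4684
z(H) = z(FA) + d' = -1.4684 + 1.61 = 0.1416
hit rate = Φ(0.1416) = 0.5563

hit rate = 0.556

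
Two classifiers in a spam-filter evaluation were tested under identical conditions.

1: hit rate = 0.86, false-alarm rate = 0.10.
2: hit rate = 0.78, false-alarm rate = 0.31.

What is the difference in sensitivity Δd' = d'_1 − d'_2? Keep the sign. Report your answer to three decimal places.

Δd' = 1.094

1: z(0.86) = 1.0803, z(0.10) = -1.2816, d' = 2.3619
2: z(0.78) = 0.7722, z(0.31) = -0.4959, d' = 1.2681
Δd' = d'_1 − d'_2 = 2.3619 − 1.2681 = 1.0938
1 has the higher sensitivity.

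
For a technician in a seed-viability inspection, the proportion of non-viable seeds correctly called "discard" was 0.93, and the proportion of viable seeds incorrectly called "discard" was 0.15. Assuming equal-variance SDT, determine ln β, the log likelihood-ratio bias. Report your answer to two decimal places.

z(H) = z(0.93) = 1.476
z(FA) = z(0.15) = -1.036
ln β = −½·[z(H)² − z(FA)²] = −0.5 × (2.179 − 1.073) = -0.553

ln β = -0.55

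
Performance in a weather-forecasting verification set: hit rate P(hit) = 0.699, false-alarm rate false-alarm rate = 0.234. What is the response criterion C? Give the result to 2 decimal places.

C = 0.10

Φ⁻¹(H) = Φ⁻¹(0.699) = 0.5215
Φ⁻¹(FA) = Φ⁻¹(0.234) = -0.7257
c = −½·[z(H) + z(FA)] = −0.5 × (0.5215 + (-0.7257)) = 0.1021
c > 0: the forecaster has a conservative response bias.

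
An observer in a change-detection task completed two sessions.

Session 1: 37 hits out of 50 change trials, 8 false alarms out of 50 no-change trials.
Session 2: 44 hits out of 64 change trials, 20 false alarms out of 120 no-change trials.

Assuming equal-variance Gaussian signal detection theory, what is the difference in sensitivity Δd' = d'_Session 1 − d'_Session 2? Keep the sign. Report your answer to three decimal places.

Δd' = 0.182

Session 1: z(0.7400) = 0.6433, z(0.1600) = -0.9945, d' = 1.6378
Session 2: z(0.6875) = 0.4888, z(0.1667) = -0.9673, d' = 1.4561
Δd' = d'_Session 1 − d'_Session 2 = 1.6378 − 1.4561 = 0.1817
Session 1 has the higher sensitivity.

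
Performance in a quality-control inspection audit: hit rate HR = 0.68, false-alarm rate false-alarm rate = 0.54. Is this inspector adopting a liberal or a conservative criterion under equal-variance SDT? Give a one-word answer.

liberal

z(H) = 0.468, z(FA) = 0.100
c = −½·(z(H) + z(FA)) = -0.284
c < 0 → liberal criterion (biased toward responding “yes”).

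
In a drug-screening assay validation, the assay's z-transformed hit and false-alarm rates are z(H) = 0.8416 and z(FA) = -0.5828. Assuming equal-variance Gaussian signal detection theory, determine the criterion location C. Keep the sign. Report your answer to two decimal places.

c = −½·[z(H) + z(FA)] = −½·(0.8416 + (-0.5828)) = -0.1294

C = -0.13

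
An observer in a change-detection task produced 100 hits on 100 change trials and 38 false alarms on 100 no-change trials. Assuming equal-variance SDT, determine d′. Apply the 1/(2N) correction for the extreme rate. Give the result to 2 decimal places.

d′ = 2.88

The hit rate is 100/100 = 1, so apply the 1/(2N) correction: H → 1 − 1/(2·100) = 0.99500.
z(H) = z(0.99500) = 2.576
z(FA) = z(0.38000) = -0.305
d' = 2.576 − (-0.305) = 2.881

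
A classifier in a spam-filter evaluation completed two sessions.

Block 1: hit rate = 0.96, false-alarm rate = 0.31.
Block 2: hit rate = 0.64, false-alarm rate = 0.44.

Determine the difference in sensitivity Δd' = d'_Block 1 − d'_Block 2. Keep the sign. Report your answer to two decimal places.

Block 1: z(0.96) = 1.751, z(0.31) = -0.496, d' = 2.247
Block 2: z(0.64) = 0.358, z(0.44) = -0.151, d' = 0.509
Δd' = d'_Block 1 − d'_Block 2 = 2.247 − 0.509 = 1.738
Block 1 has the higher sensitivity.

Δd' = 1.74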